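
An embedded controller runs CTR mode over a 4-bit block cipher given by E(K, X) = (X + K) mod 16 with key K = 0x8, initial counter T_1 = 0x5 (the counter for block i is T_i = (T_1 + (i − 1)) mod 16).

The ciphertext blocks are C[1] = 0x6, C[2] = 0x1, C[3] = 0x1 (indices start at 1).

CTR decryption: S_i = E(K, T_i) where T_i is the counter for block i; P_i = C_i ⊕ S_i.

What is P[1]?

P[1] = 0xB

P[1]: T = 0x5, S = E(K, T) = 0xD; 0x6 ⊕ 0xD = 0xB.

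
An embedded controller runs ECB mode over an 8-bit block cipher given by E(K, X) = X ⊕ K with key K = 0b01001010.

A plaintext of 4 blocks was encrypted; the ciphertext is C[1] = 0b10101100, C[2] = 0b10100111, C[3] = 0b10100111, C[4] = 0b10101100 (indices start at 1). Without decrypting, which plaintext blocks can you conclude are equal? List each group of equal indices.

ECB encrypts each block independently with the same key, so equal ciphertext blocks imply equal plaintext blocks.
C[1] = C[4] = 0b10101100, so P[1] = P[4].
C[2] = C[3] = 0b10100111, so P[2] = P[3].

P[1] = P[4]; P[2] = P[3]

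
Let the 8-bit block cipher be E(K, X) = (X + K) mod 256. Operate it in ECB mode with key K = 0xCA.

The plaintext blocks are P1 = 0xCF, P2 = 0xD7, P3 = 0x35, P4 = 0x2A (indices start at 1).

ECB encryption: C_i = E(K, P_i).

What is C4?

C4: E(K, 0x2A) = 0xF4.

C4 = 0xF4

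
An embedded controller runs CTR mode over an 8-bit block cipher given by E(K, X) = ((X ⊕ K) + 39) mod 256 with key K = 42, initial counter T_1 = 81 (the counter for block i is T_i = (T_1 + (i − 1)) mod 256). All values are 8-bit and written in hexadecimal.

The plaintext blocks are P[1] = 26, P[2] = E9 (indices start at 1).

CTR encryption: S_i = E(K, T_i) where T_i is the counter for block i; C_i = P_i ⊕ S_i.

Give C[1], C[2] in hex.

C[1]: T = 81, S = E(K, T) = FC; 26 ⊕ FC = DA.
C[2]: T = 82, S = E(K, T) = F9; E9 ⊕ F9 = 10.

C[1] = DA, C[2] = 10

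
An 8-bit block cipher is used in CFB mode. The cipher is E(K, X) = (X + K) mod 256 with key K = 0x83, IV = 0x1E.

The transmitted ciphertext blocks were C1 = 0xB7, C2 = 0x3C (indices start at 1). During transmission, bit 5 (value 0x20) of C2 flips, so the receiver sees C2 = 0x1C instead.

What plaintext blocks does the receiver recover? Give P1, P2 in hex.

CFB decryption: P_i = C_i ⊕ E(K, C_{i−1}), with C_{0} = IV.
Only C2 changed, to 0x1C. In CFB, a change in C_i flips the same bit in P_i and garbles P_{i+1}. Decrypting the received ciphertext:
P1: E(K, 0x1E) = 0xA1; 0xB7 ⊕ 0xA1 = 0x16.
P2: E(K, 0xB7) = 0x3A; 0x1C ⊕ 0x3A = 0x26.
Blocks that differ from the original plaintext: P2.

P1 = 0x16, P2 = 0x26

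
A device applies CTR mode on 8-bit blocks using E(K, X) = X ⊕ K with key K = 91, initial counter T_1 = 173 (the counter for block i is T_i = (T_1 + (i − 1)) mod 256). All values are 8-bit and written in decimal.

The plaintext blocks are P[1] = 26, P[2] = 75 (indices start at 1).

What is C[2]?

C[2] = 190

CTR encryption: S_i = E(K, T_i) where T_i is the counter for block i; C_i = P_i ⊕ S_i.
C[1]: T = 173, S = E(K, T) = 246; 26 ⊕ 246 = 236.
C[2]: T = 174, S = E(K, T) = 245; 75 ⊕ 245 = 190.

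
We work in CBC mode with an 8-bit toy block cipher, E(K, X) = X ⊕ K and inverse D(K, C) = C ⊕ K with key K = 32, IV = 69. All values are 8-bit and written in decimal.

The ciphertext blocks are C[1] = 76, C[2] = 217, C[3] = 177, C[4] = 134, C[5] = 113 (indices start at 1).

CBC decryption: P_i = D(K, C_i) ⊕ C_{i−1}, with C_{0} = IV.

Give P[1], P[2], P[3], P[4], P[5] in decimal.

P[1]: D(K, 76) = 108; 108 ⊕ 69 = 41.
P[2]: D(K, 217) = 249; 249 ⊕ 76 = 181.
P[3]: D(K, 177) = 145; 145 ⊕ 217 = 72.
P[4]: D(K, 134) = 166; 166 ⊕ 177 = 23.
P[5]: D(K, 113) = 81; 81 ⊕ 134 = 215.

P[1] = 41, P[2] = 181, P[3] = 72, P[4] = 23, P[5] = 215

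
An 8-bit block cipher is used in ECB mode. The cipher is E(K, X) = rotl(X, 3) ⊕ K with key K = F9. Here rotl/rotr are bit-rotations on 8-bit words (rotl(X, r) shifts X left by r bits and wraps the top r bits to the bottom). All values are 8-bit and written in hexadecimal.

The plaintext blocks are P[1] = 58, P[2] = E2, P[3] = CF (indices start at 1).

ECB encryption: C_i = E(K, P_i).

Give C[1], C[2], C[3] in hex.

C[1]: E(K, 58) = 3B.
C[2]: E(K, E2) = EE.
C[3]: E(K, CF) = 87.

C[1] = 3B, C[2] = EE, C[3] = 87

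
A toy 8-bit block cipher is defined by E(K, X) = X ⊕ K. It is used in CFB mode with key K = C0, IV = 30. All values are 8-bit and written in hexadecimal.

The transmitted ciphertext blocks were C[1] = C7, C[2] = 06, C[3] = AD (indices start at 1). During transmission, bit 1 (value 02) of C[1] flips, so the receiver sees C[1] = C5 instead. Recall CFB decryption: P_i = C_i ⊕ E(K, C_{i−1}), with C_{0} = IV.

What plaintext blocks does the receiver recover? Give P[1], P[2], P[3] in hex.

Only C[1] changed, to C5. In CFB, a change in C_i flips the same bit in P_i and garbles P_{i+1}. Decrypting the received ciphertext:
P[1]: E(K, 30) = F0; C5 ⊕ F0 = 35.
P[2]: E(K, C5) = 05; 06 ⊕ 05 = 03.
P[3]: E(K, 06) = C6; AD ⊕ C6 = 6B.
Blocks that differ from the original plaintext: P[1], P[2].

P[1] = 35, P[2] = 03, P[3] = 6B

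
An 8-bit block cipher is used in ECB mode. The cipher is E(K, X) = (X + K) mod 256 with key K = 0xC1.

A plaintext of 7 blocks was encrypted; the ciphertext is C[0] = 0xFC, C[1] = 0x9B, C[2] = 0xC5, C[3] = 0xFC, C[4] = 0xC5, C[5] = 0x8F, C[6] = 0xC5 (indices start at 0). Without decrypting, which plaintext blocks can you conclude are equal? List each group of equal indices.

P[0] = P[3]; P[2] = P[4] = P[6]

ECB encrypts each block independently with the same key, so equal ciphertext blocks imply equal plaintext blocks.
C[0] = C[3] = 0xFC, so P[0] = P[3].
C[2] = C[4] = C[6] = 0xC5, so P[2] = P[4] = P[6].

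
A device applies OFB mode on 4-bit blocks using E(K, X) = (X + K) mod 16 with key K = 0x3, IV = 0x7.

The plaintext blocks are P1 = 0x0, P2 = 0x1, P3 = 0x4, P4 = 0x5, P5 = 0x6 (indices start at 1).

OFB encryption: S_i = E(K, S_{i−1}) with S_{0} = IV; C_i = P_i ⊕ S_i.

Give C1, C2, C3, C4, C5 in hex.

C1: S = E(K, 0x7) = 0xA; 0x0 ⊕ 0xA = 0xA.
C2: S = E(K, 0xA) = 0xD; 0x1 ⊕ 0xD = 0xC.
C3: S = E(K, 0xD) = 0x0; 0x4 ⊕ 0x0 = 0x4.
C4: S = E(K, 0x0) = 0x3; 0x5 ⊕ 0x3 = 0x6.
C5: S = E(K, 0x3) = 0x6; 0x6 ⊕ 0x6 = 0x0.

C1 = 0xA, C2 = 0xC, C3 = 0x4, C4 = 0x6, C5 = 0x0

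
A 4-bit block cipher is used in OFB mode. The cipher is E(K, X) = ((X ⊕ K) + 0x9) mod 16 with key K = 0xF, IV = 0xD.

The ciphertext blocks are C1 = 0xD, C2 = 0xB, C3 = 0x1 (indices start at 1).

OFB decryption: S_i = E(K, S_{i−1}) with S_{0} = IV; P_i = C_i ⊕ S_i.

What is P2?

P1: S = E(K, 0xD) = 0xB; 0xD ⊕ 0xB = 0x6.
P2: S = E(K, 0xB) = 0xD; 0xB ⊕ 0xD = 0x6.

P2 = 0x6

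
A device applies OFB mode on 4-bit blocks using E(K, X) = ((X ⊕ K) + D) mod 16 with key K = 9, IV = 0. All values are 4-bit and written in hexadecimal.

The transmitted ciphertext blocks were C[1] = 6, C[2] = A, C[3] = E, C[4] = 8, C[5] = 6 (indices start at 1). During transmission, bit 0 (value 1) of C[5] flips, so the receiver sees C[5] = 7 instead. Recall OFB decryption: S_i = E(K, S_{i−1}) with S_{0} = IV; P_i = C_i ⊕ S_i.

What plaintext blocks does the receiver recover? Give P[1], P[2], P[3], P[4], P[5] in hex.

P[1] = 0, P[2] = 6, P[3] = C, P[4] = 0, P[5] = 9

Only C[5] changed, to 7. In OFB, a change in C_i flips the same bit in P_i only; the keystream is unaffected. Decrypting the received ciphertext:
P[1]: S = E(K, 0) = 6; 6 ⊕ 6 = 0.
P[2]: S = E(K, 6) = C; A ⊕ C = 6.
P[3]: S = E(K, C) = 2; E ⊕ 2 = C.
P[4]: S = E(K, 2) = 8; 8 ⊕ 8 = 0.
P[5]: S = E(K, 8) = E; 7 ⊕ E = 9.
Blocks that differ from the original plaintext: P[5].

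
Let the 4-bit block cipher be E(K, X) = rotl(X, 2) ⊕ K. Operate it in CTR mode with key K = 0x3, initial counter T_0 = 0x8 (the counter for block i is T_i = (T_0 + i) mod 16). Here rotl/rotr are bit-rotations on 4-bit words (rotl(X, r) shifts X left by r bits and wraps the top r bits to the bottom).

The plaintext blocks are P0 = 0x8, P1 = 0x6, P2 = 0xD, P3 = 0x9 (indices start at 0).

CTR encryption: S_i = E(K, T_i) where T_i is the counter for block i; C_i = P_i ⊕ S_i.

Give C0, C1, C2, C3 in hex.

C0: T = 0x8, S = E(K, T) = 0x1; 0x8 ⊕ 0x1 = 0x9.
C1: T = 0x9, S = E(K, T) = 0x5; 0x6 ⊕ 0x5 = 0x3.
C2: T = 0xA, S = E(K, T) = 0x9; 0xD ⊕ 0x9 = 0x4.
C3: T = 0xB, S = E(K, T) = 0xD; 0x9 ⊕ 0xD = 0x4.

C0 = 0x9, C1 = 0x3, C2 = 0x4, C3 = 0x4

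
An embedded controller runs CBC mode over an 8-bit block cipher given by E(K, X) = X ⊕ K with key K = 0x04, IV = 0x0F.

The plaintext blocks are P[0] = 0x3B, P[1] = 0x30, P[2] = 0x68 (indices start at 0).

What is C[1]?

CBC encryption: C_i = E(K, P_i ⊕ C_{i−1}), with C_{−1} = IV.
C[0]: P[0] ⊕ 0x0F = 0x34; E(K, 0x34) = 0x30.
C[1]: P[1] ⊕ 0x30 = 0x00; E(K, 0x00) = 0x04.

C[1] = 0x04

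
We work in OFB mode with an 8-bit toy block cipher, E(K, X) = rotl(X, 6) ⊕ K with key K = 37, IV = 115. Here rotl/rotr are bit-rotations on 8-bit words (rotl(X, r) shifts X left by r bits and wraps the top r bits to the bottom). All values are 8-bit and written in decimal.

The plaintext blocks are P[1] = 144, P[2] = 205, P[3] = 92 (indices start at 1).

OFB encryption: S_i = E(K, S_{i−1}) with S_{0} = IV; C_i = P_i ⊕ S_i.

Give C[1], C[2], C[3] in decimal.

C[1] = 105, C[2] = 150, C[3] = 175

C[1]: S = E(K, 115) = 249; 144 ⊕ 249 = 105.
C[2]: S = E(K, 249) = 91; 205 ⊕ 91 = 150.
C[3]: S = E(K, 91) = 243; 92 ⊕ 243 = 175.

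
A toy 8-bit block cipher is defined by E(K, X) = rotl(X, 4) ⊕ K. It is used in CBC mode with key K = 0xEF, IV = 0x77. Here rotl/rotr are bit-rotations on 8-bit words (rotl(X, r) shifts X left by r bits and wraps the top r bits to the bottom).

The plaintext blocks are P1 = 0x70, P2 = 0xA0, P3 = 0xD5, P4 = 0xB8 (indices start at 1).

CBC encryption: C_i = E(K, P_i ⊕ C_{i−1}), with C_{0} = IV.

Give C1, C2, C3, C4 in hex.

C1: P1 ⊕ 0x77 = 0x07; E(K, 0x07) = 0x9F.
C2: P2 ⊕ 0x9F = 0x3F; E(K, 0x3F) = 0x1C.
C3: P3 ⊕ 0x1C = 0xC9; E(K, 0xC9) = 0x73.
C4: P4 ⊕ 0x73 = 0xCB; E(K, 0xCB) = 0x53.

C1 = 0x9F, C2 = 0x1C, C3 = 0x73, C4 = 0x53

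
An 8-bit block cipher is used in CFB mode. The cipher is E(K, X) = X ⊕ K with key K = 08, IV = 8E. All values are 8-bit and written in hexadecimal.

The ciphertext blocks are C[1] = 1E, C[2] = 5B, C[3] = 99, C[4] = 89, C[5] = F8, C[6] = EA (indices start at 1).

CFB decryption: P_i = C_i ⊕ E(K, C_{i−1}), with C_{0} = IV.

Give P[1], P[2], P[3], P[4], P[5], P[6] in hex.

P[1] = 98, P[2] = 4D, P[3] = CA, P[4] = 18, P[5] = 79, P[6] = 1A

P[1]: E(K, 8E) = 86; 1E ⊕ 86 = 98.
P[2]: E(K, 1E) = 16; 5B ⊕ 16 = 4D.
P[3]: E(K, 5B) = 53; 99 ⊕ 53 = CA.
P[4]: E(K, 99) = 91; 89 ⊕ 91 = 18.
P[5]: E(K, 89) = 81; F8 ⊕ 81 = 79.
P[6]: E(K, F8) = F0; EA ⊕ F0 = 1A.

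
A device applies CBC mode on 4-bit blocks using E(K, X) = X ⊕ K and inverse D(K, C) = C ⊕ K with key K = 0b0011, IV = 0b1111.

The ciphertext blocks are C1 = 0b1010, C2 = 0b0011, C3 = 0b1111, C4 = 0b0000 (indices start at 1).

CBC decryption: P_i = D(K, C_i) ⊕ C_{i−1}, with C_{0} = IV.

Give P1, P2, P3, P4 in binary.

P1: D(K, 0b1010) = 0b1001; 0b1001 ⊕ 0b1111 = 0b0110.
P2: D(K, 0b0011) = 0b0000; 0b0000 ⊕ 0b1010 = 0b1010.
P3: D(K, 0b1111) = 0b1100; 0b1100 ⊕ 0b0011 = 0b1111.
P4: D(K, 0b0000) = 0b0011; 0b0011 ⊕ 0b1111 = 0b1100.

P1 = 0b0110, P2 = 0b1010, P3 = 0b1111, P4 = 0b1100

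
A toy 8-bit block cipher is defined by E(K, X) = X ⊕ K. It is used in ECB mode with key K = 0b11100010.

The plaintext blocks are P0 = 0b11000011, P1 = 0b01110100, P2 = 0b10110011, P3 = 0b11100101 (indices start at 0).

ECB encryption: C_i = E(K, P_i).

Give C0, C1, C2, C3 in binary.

C0: E(K, 0b11000011) = 0b00100001.
C1: E(K, 0b01110100) = 0b10010110.
C2: E(K, 0b10110011) = 0b01010001.
C3: E(K, 0b11100101) = 0b00000111.

C0 = 0b00100001, C1 = 0b10010110, C2 = 0b01010001, C3 = 0b00000111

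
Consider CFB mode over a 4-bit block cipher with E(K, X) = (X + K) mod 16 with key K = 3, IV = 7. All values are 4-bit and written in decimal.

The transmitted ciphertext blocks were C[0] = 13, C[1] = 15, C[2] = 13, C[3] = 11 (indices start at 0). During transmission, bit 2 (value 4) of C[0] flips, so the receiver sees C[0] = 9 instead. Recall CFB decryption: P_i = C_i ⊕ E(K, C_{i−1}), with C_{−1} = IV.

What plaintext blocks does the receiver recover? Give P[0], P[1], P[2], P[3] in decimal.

Only C[0] changed, to 9. In CFB, a change in C_i flips the same bit in P_i and garbles P_{i+1}. Decrypting the received ciphertext:
P[0]: E(K, 7) = 10; 9 ⊕ 10 = 3.
P[1]: E(K, 9) = 12; 15 ⊕ 12 = 3.
P[2]: E(K, 15) = 2; 13 ⊕ 2 = 15.
P[3]: E(K, 13) = 0; 11 ⊕ 0 = 11.
Blocks that differ from the original plaintext: P[0], P[1].

P[0] = 3, P[1] = 3, P[2] = 15, P[3] = 11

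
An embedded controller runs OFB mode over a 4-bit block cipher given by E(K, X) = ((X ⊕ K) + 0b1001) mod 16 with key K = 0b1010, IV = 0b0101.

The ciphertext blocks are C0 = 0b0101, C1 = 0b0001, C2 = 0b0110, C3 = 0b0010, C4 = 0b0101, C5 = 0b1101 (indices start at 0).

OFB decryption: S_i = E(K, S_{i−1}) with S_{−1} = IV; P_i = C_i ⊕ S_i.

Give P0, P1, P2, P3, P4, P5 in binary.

P0: S = E(K, 0b0101) = 0b1000; 0b0101 ⊕ 0b1000 = 0b1101.
P1: S = E(K, 0b1000) = 0b1011; 0b0001 ⊕ 0b1011 = 0b1010.
P2: S = E(K, 0b1011) = 0b1010; 0b0110 ⊕ 0b1010 = 0b1100.
P3: S = E(K, 0b1010) = 0b1001; 0b0010 ⊕ 0b1001 = 0b1011.
P4: S = E(K, 0b1001) = 0b1100; 0b0101 ⊕ 0b1100 = 0b1001.
P5: S = E(K, 0b1100) = 0b1111; 0b1101 ⊕ 0b1111 = 0b0010.

P0 = 0b1101, P1 = 0b1010, P2 = 0b1100, P3 = 0b1011, P4 = 0b1001, P5 = 0b0010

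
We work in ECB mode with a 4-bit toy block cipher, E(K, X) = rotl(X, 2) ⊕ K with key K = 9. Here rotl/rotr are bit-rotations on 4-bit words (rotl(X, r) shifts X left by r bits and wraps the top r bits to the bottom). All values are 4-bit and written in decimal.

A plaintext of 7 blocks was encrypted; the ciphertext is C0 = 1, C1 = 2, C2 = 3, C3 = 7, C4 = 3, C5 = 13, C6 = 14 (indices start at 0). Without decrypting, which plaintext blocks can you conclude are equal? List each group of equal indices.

P2 = P4

ECB encrypts each block independently with the same key, so equal ciphertext blocks imply equal plaintext blocks.
C2 = C4 = 3, so P2 = P4.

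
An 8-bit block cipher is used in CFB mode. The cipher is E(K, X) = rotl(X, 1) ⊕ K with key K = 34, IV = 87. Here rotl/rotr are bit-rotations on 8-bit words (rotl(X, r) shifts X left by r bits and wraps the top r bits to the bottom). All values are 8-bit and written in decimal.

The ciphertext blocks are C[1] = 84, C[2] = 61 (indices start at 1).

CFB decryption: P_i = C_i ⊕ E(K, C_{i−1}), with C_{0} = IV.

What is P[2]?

P[2] = 183

P[2]: E(K, 84) = 138; 61 ⊕ 138 = 183.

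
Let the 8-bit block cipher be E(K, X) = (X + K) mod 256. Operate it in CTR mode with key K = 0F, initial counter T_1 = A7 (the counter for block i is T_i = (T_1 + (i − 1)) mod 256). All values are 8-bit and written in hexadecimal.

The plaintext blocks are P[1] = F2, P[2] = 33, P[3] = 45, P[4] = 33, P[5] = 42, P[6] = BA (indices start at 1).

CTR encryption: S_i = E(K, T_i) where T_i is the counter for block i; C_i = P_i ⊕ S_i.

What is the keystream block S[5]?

BA

C[1]: T = A7, S = E(K, T) = B6; F2 ⊕ B6 = 44.
C[2]: T = A8, S = E(K, T) = B7; 33 ⊕ B7 = 84.
C[3]: T = A9, S = E(K, T) = B8; 45 ⊕ B8 = FD.
C[4]: T = AA, S = E(K, T) = B9; 33 ⊕ B9 = 8A.
C[5]: T = AB, S = E(K, T) = BA; 42 ⊕ BA = F8.
So S[5] = BA.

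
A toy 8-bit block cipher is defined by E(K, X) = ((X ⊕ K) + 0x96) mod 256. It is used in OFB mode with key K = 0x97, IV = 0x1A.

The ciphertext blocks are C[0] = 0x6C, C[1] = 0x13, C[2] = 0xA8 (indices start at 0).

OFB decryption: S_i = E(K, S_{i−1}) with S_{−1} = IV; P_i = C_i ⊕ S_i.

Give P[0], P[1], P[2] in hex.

P[0] = 0x4F, P[1] = 0x59, P[2] = 0xDB

P[0]: S = E(K, 0x1A) = 0x23; 0x6C ⊕ 0x23 = 0x4F.
P[1]: S = E(K, 0x23) = 0x4A; 0x13 ⊕ 0x4A = 0x59.
P[2]: S = E(K, 0x4A) = 0x73; 0xA8 ⊕ 0x73 = 0xDB.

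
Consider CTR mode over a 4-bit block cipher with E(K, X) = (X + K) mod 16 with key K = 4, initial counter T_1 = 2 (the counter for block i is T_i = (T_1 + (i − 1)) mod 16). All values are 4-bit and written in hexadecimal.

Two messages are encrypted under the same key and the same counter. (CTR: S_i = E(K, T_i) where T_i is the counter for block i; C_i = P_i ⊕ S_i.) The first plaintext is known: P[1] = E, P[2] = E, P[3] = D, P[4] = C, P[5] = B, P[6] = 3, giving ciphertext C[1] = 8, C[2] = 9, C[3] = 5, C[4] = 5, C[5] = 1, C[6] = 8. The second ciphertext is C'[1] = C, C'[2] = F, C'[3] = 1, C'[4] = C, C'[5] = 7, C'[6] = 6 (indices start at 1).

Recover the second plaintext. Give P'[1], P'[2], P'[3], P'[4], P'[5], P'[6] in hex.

In CTR with a reused counter, both messages share the same keystream S_i, so C_i ⊕ C'_i = P_i ⊕ P'_i and thus P'_i = P_i ⊕ C_i ⊕ C'_i.
P'[1]: E ⊕ 8 ⊕ C = A.
P'[2]: E ⊕ 9 ⊕ F = 8.
P'[3]: D ⊕ 5 ⊕ 1 = 9.
P'[4]: C ⊕ 5 ⊕ C = 5.
P'[5]: B ⊕ 1 ⊕ 7 = D.
P'[6]: 3 ⊕ 8 ⊕ 6 = D.

P'[1] = A, P'[2] = 8, P'[3] = 9, P'[4] = 5, P'[5] = D, P'[6] = D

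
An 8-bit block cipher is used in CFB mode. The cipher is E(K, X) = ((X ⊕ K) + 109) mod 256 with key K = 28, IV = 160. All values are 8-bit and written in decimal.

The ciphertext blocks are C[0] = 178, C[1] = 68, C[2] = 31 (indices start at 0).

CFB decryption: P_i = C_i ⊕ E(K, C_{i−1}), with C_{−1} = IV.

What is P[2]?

P[2] = 218

P[2]: E(K, 68) = 197; 31 ⊕ 197 = 218.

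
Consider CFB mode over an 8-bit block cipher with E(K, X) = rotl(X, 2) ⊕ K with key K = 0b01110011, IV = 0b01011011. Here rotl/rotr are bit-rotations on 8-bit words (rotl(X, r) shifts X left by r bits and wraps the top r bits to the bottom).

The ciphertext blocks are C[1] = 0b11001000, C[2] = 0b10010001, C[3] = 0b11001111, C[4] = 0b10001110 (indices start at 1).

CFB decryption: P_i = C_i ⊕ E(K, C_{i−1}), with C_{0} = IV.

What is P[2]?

P[2] = 0b11000001

P[2]: E(K, 0b11001000) = 0b01010000; 0b10010001 ⊕ 0b01010000 = 0b11000001.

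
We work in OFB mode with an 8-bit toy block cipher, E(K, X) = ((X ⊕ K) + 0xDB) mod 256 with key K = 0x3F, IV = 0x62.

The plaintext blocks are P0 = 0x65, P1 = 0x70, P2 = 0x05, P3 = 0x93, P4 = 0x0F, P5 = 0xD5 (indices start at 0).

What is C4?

OFB encryption: S_i = E(K, S_{i−1}) with S_{−1} = IV; C_i = P_i ⊕ S_i.
C0: S = E(K, 0x62) = 0x38; 0x65 ⊕ 0x38 = 0x5D.
C1: S = E(K, 0x38) = 0xE2; 0x70 ⊕ 0xE2 = 0x92.
C2: S = E(K, 0xE2) = 0xB8; 0x05 ⊕ 0xB8 = 0xBD.
C3: S = E(K, 0xB8) = 0x62; 0x93 ⊕ 0x62 = 0xF1.
C4: S = E(K, 0x62) = 0x38; 0x0F ⊕ 0x38 = 0x37.

C4 = 0x37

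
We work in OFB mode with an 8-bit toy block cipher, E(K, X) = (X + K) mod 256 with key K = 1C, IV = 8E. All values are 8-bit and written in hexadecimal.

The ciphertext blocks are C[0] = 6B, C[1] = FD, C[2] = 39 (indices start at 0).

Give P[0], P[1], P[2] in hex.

OFB decryption: S_i = E(K, S_{i−1}) with S_{−1} = IV; P_i = C_i ⊕ S_i.
P[0]: S = E(K, 8E) = AA; 6B ⊕ AA = C1.
P[1]: S = E(K, AA) = C6; FD ⊕ C6 = 3B.
P[2]: S = E(K, C6) = E2; 39 ⊕ E2 = DB.

P[0] = C1, P[1] = 3B, P[2] = DB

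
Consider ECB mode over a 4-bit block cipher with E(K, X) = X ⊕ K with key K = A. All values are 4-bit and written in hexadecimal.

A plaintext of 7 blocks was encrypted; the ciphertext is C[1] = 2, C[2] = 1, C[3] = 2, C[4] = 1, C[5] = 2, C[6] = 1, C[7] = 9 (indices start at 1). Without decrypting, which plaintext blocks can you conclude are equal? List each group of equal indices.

P[1] = P[3] = P[5]; P[2] = P[4] = P[6]

ECB encrypts each block independently with the same key, so equal ciphertext blocks imply equal plaintext blocks.
C[1] = C[3] = C[5] = 2, so P[1] = P[3] = P[5].
C[2] = C[4] = C[6] = 1, so P[2] = P[4] = P[6].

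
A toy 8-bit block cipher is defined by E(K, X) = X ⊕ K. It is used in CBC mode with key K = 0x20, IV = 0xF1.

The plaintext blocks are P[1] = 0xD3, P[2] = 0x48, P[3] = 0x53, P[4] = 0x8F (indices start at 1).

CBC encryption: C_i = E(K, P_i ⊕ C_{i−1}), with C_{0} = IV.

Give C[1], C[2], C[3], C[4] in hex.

C[1]: P[1] ⊕ 0xF1 = 0x22; E(K, 0x22) = 0x02.
C[2]: P[2] ⊕ 0x02 = 0x4A; E(K, 0x4A) = 0x6A.
C[3]: P[3] ⊕ 0x6A = 0x39; E(K, 0x39) = 0x19.
C[4]: P[4] ⊕ 0x19 = 0x96; E(K, 0x96) = 0xB6.

C[1] = 0x02, C[2] = 0x6A, C[3] = 0x19, C[4] = 0xB6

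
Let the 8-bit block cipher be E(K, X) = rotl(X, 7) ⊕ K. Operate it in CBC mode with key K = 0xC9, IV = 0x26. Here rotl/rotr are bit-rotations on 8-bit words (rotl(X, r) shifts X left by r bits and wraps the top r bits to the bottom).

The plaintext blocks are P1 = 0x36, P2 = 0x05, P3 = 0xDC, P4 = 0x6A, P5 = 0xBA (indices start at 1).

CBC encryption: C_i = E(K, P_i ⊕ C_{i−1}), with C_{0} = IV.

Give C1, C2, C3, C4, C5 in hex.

C1 = 0xC1, C2 = 0xAB, C3 = 0x72, C4 = 0xC5, C5 = 0x76

C1: P1 ⊕ 0x26 = 0x10; E(K, 0x10) = 0xC1.
C2: P2 ⊕ 0xC1 = 0xC4; E(K, 0xC4) = 0xAB.
C3: P3 ⊕ 0xAB = 0x77; E(K, 0x77) = 0x72.
C4: P4 ⊕ 0x72 = 0x18; E(K, 0x18) = 0xC5.
C5: P5 ⊕ 0xC5 = 0x7F; E(K, 0x7F) = 0x76.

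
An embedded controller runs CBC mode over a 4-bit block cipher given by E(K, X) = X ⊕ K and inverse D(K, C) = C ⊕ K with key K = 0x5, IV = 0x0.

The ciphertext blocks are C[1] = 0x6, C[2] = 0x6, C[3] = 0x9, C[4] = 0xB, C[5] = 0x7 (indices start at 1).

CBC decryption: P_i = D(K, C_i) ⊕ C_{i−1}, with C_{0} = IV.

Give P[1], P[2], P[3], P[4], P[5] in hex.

P[1]: D(K, 0x6) = 0x3; 0x3 ⊕ 0x0 = 0x3.
P[2]: D(K, 0x6) = 0x3; 0x3 ⊕ 0x6 = 0x5.
P[3]: D(K, 0x9) = 0xC; 0xC ⊕ 0x6 = 0xA.
P[4]: D(K, 0xB) = 0xE; 0xE ⊕ 0x9 = 0x7.
P[5]: D(K, 0x7) = 0x2; 0x2 ⊕ 0xB = 0x9.

P[1] = 0x3, P[2] = 0x5, P[3] = 0xA, P[4] = 0x7, P[5] = 0x9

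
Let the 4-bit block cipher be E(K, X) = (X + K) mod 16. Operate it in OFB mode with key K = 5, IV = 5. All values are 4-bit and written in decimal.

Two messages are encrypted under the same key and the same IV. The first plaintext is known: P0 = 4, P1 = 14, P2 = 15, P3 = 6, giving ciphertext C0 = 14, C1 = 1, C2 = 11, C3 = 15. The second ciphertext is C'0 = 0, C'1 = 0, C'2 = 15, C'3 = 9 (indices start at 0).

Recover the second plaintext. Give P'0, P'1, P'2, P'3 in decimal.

In OFB with a reused IV, both messages share the same keystream S_i, so C_i ⊕ C'_i = P_i ⊕ P'_i and thus P'_i = P_i ⊕ C_i ⊕ C'_i.
P'0: 4 ⊕ 14 ⊕ 0 = 10.
P'1: 14 ⊕ 1 ⊕ 0 = 15.
P'2: 15 ⊕ 11 ⊕ 15 = 11.
P'3: 6 ⊕ 15 ⊕ 9 = 0.

P'0 = 10, P'1 = 15, P'2 = 11, P'3 = 0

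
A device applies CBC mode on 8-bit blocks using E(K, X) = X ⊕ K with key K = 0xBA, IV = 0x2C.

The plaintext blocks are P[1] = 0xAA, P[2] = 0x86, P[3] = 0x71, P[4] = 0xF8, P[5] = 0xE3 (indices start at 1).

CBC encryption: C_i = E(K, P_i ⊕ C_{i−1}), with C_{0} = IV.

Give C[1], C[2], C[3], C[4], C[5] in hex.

C[1] = 0x3C, C[2] = 0x00, C[3] = 0xCB, C[4] = 0x89, C[5] = 0xD0

C[1]: P[1] ⊕ 0x2C = 0x86; E(K, 0x86) = 0x3C.
C[2]: P[2] ⊕ 0x3C = 0xBA; E(K, 0xBA) = 0x00.
C[3]: P[3] ⊕ 0x00 = 0x71; E(K, 0x71) = 0xCB.
C[4]: P[4] ⊕ 0xCB = 0x33; E(K, 0x33) = 0x89.
C[5]: P[5] ⊕ 0x89 = 0x6A; E(K, 0x6A) = 0xD0.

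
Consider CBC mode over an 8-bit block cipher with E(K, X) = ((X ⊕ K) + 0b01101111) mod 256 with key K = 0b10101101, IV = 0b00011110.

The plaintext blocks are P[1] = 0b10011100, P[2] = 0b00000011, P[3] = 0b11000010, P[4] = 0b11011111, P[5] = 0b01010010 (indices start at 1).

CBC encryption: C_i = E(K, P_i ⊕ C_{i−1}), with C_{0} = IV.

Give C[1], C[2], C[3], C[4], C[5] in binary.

C[1] = 0b10011110, C[2] = 0b10011111, C[3] = 0b01011111, C[4] = 0b10011100, C[5] = 0b11010010

C[1]: P[1] ⊕ 0b00011110 = 0b10000010; E(K, 0b10000010) = 0b10011110.
C[2]: P[2] ⊕ 0b10011110 = 0b10011101; E(K, 0b10011101) = 0b10011111.
C[3]: P[3] ⊕ 0b10011111 = 0b01011101; E(K, 0b01011101) = 0b01011111.
C[4]: P[4] ⊕ 0b01011111 = 0b10000000; E(K, 0b10000000) = 0b10011100.
C[5]: P[5] ⊕ 0b10011100 = 0b11001110; E(K, 0b11001110) = 0b11010010.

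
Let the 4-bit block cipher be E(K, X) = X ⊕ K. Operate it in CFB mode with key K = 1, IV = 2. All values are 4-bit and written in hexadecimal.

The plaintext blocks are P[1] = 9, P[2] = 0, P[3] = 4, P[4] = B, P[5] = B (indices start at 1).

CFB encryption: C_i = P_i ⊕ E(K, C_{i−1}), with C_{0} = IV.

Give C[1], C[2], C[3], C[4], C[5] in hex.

C[1] = A, C[2] = B, C[3] = E, C[4] = 4, C[5] = E

C[1]: E(K, 2) = 3; 9 ⊕ 3 = A.
C[2]: E(K, A) = B; 0 ⊕ B = B.
C[3]: E(K, B) = A; 4 ⊕ A = E.
C[4]: E(K, E) = F; B ⊕ F = 4.
C[5]: E(K, 4) = 5; B ⊕ 5 = E.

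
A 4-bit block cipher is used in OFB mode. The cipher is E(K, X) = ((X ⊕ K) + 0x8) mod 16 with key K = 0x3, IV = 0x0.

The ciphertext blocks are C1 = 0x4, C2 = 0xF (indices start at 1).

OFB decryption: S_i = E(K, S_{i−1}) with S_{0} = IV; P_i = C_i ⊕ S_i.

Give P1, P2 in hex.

P1: S = E(K, 0x0) = 0xB; 0x4 ⊕ 0xB = 0xF.
P2: S = E(K, 0xB) = 0x0; 0xF ⊕ 0x0 = 0xF.

P1 = 0xF, P2 = 0xF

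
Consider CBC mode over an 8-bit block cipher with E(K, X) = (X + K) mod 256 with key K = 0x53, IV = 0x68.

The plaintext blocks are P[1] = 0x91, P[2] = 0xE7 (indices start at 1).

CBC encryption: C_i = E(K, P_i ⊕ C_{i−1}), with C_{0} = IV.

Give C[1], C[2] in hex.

C[1]: P[1] ⊕ 0x68 = 0xF9; E(K, 0xF9) = 0x4C.
C[2]: P[2] ⊕ 0x4C = 0xAB; E(K, 0xAB) = 0xFE.

C[1] = 0x4C, C[2] = 0xFE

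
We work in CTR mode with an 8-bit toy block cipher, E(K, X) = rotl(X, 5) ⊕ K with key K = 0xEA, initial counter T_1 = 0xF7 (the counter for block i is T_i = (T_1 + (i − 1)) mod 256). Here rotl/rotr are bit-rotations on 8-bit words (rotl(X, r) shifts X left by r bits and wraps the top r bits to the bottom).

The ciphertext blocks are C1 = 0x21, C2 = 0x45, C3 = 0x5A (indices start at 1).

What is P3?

CTR decryption: S_i = E(K, T_i) where T_i is the counter for block i; P_i = C_i ⊕ S_i.
P3: T = 0xF9, S = E(K, T) = 0xD5; 0x5A ⊕ 0xD5 = 0x8F.

P3 = 0x8F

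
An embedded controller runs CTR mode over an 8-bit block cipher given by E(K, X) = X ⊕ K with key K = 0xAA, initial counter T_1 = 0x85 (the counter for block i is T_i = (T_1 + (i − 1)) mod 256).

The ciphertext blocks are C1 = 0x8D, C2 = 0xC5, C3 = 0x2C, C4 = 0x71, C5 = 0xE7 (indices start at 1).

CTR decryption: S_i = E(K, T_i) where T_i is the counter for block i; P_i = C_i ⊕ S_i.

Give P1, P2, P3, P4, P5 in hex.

P1 = 0xA2, P2 = 0xE9, P3 = 0x01, P4 = 0x53, P5 = 0xC4

P1: T = 0x85, S = E(K, T) = 0x2F; 0x8D ⊕ 0x2F = 0xA2.
P2: T = 0x86, S = E(K, T) = 0x2C; 0xC5 ⊕ 0x2C = 0xE9.
P3: T = 0x87, S = E(K, T) = 0x2D; 0x2C ⊕ 0x2D = 0x01.
P4: T = 0x88, S = E(K, T) = 0x22; 0x71 ⊕ 0x22 = 0x53.
P5: T = 0x89, S = E(K, T) = 0x23; 0xE7 ⊕ 0x23 = 0xC4.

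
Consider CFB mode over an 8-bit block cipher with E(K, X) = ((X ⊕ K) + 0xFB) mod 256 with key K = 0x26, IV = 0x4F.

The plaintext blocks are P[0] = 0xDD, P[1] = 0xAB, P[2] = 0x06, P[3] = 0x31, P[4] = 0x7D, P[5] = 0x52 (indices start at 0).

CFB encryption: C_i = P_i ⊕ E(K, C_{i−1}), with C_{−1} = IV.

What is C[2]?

C[2] = 0x14

C[0]: E(K, 0x4F) = 0x64; 0xDD ⊕ 0x64 = 0xB9.
C[1]: E(K, 0xB9) = 0x9A; 0xAB ⊕ 0x9A = 0x31.
C[2]: E(K, 0x31) = 0x12; 0x06 ⊕ 0x12 = 0x14.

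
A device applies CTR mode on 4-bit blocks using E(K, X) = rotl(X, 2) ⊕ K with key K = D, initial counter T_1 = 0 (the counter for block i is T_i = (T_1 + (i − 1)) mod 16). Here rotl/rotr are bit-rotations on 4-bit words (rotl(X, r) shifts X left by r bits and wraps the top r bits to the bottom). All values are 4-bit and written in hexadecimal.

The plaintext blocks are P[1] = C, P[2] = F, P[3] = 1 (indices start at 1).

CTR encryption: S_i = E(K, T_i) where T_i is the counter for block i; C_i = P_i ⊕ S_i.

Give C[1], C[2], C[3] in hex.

C[1]: T = 0, S = E(K, T) = D; C ⊕ D = 1.
C[2]: T = 1, S = E(K, T) = 9; F ⊕ 9 = 6.
C[3]: T = 2, S = E(K, T) = 5; 1 ⊕ 5 = 4.

C[1] = 1, C[2] = 6, C[3] = 4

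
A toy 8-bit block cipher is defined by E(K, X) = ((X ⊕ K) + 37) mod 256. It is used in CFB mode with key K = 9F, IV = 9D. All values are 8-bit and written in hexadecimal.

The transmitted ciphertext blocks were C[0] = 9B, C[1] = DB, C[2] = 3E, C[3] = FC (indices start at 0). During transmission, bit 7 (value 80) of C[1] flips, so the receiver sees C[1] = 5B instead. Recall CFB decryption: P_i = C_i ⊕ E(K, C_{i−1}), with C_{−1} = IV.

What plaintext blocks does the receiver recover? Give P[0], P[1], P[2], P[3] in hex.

P[0] = A2, P[1] = 60, P[2] = C5, P[3] = 24

Only C[1] changed, to 5B. In CFB, a change in C_i flips the same bit in P_i and garbles P_{i+1}. Decrypting the received ciphertext:
P[0]: E(K, 9D) = 39; 9B ⊕ 39 = A2.
P[1]: E(K, 9B) = 3B; 5B ⊕ 3B = 60.
P[2]: E(K, 5B) = FB; 3E ⊕ FB = C5.
P[3]: E(K, 3E) = D8; FC ⊕ D8 = 24.
Blocks that differ from the original plaintext: P[1], P[2].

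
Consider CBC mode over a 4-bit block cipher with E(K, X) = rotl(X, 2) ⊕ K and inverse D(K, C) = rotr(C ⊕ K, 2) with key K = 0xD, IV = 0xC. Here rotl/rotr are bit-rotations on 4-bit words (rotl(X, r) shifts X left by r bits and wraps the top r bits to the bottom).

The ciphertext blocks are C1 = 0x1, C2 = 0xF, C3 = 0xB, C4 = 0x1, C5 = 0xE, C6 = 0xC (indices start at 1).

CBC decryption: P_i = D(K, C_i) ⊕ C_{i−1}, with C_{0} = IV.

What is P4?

P4: D(K, 0x1) = 0x3; 0x3 ⊕ 0xB = 0x8.

P4 = 0x8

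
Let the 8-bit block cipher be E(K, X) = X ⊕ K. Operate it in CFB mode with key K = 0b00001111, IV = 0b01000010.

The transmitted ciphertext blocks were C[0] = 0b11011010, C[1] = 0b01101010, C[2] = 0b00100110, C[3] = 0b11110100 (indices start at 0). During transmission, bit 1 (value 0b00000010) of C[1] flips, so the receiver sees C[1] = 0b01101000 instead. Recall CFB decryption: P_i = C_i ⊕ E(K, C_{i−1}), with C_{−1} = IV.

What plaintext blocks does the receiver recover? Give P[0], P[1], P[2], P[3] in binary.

Only C[1] changed, to 0b01101000. In CFB, a change in C_i flips the same bit in P_i and garbles P_{i+1}. Decrypting the received ciphertext:
P[0]: E(K, 0b01000010) = 0b01001101; 0b11011010 ⊕ 0b01001101 = 0b10010111.
P[1]: E(K, 0b11011010) = 0b11010101; 0b01101000 ⊕ 0b11010101 = 0b10111101.
P[2]: E(K, 0b01101000) = 0b01100111; 0b00100110 ⊕ 0b01100111 = 0b01000001.
P[3]: E(K, 0b00100110) = 0b00101001; 0b11110100 ⊕ 0b00101001 = 0b11011101.
Blocks that differ from the original plaintext: P[1], P[2].

P[0] = 0b10010111, P[1] = 0b10111101, P[2] = 0b01000001, P[3] = 0b11011101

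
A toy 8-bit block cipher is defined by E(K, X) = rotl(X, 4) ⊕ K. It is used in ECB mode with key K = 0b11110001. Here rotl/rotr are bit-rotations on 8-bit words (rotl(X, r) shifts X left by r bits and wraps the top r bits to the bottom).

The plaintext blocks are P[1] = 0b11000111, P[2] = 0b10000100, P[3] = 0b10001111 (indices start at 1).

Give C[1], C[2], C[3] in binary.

C[1] = 0b10001101, C[2] = 0b10111001, C[3] = 0b00001001

ECB encryption: C_i = E(K, P_i).
C[1]: E(K, 0b11000111) = 0b10001101.
C[2]: E(K, 0b10000100) = 0b10111001.
C[3]: E(K, 0b10001111) = 0b00001001.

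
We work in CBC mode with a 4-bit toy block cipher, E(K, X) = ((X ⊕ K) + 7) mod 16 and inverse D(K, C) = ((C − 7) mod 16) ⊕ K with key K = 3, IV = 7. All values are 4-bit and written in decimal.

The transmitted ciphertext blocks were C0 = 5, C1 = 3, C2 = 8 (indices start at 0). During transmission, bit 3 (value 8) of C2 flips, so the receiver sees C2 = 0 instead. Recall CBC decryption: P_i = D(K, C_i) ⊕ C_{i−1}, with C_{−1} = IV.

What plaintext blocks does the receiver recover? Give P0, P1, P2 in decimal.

P0 = 10, P1 = 10, P2 = 9

Only C2 changed, to 0. In CBC, a change in C_i garbles P_i and flips the same bit in P_{i+1}. Decrypting the received ciphertext:
P0: D(K, 5) = 13; 13 ⊕ 7 = 10.
P1: D(K, 3) = 15; 15 ⊕ 5 = 10.
P2: D(K, 0) = 10; 10 ⊕ 3 = 9.
Blocks that differ from the original plaintext: P2.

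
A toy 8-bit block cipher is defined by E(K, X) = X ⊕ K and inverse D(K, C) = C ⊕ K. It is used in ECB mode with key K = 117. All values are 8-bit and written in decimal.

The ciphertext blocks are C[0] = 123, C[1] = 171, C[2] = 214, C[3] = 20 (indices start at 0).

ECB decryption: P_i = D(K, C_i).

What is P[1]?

P[1]: D(K, 171) = 222.

P[1] = 222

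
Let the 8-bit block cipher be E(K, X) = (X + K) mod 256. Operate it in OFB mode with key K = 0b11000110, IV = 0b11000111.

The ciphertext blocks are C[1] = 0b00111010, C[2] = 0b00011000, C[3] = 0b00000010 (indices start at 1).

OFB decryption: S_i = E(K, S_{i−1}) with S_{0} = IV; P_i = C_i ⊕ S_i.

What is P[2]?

P[2] = 0b01001011

P[1]: S = E(K, 0b11000111) = 0b10001101; 0b00111010 ⊕ 0b10001101 = 0b10110111.
P[2]: S = E(K, 0b10001101) = 0b01010011; 0b00011000 ⊕ 0b01010011 = 0b01001011.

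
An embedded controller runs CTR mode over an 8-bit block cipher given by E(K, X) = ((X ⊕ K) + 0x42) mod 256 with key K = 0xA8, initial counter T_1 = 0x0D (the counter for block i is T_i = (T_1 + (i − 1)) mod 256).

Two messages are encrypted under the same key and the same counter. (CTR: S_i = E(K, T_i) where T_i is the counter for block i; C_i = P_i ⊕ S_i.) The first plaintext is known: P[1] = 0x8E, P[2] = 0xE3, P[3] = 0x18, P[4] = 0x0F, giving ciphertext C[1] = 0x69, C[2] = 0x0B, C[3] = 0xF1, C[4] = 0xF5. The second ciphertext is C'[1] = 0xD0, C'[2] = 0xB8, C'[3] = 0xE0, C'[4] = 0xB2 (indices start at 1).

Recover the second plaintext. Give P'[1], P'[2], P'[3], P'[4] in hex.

In CTR with a reused counter, both messages share the same keystream S_i, so C_i ⊕ C'_i = P_i ⊕ P'_i and thus P'_i = P_i ⊕ C_i ⊕ C'_i.
P'[1]: 0x8E ⊕ 0x69 ⊕ 0xD0 = 0x37.
P'[2]: 0xE3 ⊕ 0x0B ⊕ 0xB8 = 0x50.
P'[3]: 0x18 ⊕ 0xF1 ⊕ 0xE0 = 0x09.
P'[4]: 0x0F ⊕ 0xF5 ⊕ 0xB2 = 0x48.

P'[1] = 0x37, P'[2] = 0x50, P'[3] = 0x09, P'[4] = 0x48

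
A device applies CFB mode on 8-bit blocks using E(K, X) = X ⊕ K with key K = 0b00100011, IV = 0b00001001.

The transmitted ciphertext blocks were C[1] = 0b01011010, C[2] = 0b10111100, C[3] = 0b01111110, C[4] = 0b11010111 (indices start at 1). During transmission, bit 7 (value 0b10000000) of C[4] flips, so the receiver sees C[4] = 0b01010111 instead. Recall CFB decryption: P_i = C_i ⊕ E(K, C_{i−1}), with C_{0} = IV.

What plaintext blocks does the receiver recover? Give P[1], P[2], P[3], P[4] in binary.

P[1] = 0b01110000, P[2] = 0b11000101, P[3] = 0b11100001, P[4] = 0b00001010

Only C[4] changed, to 0b01010111. In CFB, a change in C_i flips the same bit in P_i and garbles P_{i+1}. Decrypting the received ciphertext:
P[1]: E(K, 0b00001001) = 0b00101010; 0b01011010 ⊕ 0b00101010 = 0b01110000.
P[2]: E(K, 0b01011010) = 0b01111001; 0b10111100 ⊕ 0b01111001 = 0b11000101.
P[3]: E(K, 0b10111100) = 0b10011111; 0b01111110 ⊕ 0b10011111 = 0b11100001.
P[4]: E(K, 0b01111110) = 0b01011101; 0b01010111 ⊕ 0b01011101 = 0b00001010.
Blocks that differ from the original plaintext: P[4].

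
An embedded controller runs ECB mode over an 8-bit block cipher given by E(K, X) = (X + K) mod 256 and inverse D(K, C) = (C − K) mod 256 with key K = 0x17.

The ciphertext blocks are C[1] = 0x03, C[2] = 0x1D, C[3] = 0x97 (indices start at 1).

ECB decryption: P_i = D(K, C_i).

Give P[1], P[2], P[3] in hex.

P[1]: D(K, 0x03) = 0xEC.
P[2]: D(K, 0x1D) = 0x06.
P[3]: D(K, 0x97) = 0x80.

P[1] = 0xEC, P[2] = 0x06, P[3] = 0x80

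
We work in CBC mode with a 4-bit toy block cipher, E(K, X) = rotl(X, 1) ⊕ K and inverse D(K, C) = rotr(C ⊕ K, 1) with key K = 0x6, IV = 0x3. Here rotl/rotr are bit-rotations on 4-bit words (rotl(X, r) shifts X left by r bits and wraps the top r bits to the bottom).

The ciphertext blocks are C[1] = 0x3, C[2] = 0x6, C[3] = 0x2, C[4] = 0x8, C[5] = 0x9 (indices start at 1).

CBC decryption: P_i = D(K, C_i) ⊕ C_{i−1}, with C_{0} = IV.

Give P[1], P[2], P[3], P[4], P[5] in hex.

P[1]: D(K, 0x3) = 0xA; 0xA ⊕ 0x3 = 0x9.
P[2]: D(K, 0x6) = 0x0; 0x0 ⊕ 0x3 = 0x3.
P[3]: D(K, 0x2) = 0x2; 0x2 ⊕ 0x6 = 0x4.
P[4]: D(K, 0x8) = 0x7; 0x7 ⊕ 0x2 = 0x5.
P[5]: D(K, 0x9) = 0xF; 0xF ⊕ 0x8 = 0x7.

P[1] = 0x9, P[2] = 0x3, P[3] = 0x4, P[4] = 0x5, P[5] = 0x7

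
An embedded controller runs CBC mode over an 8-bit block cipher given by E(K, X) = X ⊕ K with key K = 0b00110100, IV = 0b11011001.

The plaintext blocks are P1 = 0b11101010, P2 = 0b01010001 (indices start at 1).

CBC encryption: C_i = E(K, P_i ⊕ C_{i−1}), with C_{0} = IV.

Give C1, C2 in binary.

C1: P1 ⊕ 0b11011001 = 0b00110011; E(K, 0b00110011) = 0b00000111.
C2: P2 ⊕ 0b00000111 = 0b01010110; E(K, 0b01010110) = 0b01100010.

C1 = 0b00000111, C2 = 0b01100010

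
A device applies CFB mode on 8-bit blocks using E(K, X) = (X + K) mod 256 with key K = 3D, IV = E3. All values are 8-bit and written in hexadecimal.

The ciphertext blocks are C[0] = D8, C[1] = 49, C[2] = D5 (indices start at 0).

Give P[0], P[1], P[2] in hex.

P[0] = F8, P[1] = 5C, P[2] = 53

CFB decryption: P_i = C_i ⊕ E(K, C_{i−1}), with C_{−1} = IV.
P[0]: E(K, E3) = 20; D8 ⊕ 20 = F8.
P[1]: E(K, D8) = 15; 49 ⊕ 15 = 5C.
P[2]: E(K, 49) = 86; D5 ⊕ 86 = 53.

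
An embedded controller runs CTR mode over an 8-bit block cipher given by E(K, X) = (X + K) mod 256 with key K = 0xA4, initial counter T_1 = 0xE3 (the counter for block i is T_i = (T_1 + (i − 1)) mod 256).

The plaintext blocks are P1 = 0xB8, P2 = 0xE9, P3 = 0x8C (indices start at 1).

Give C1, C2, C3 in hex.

C1 = 0x3F, C2 = 0x61, C3 = 0x05

CTR encryption: S_i = E(K, T_i) where T_i is the counter for block i; C_i = P_i ⊕ S_i.
C1: T = 0xE3, S = E(K, T) = 0x87; 0xB8 ⊕ 0x87 = 0x3F.
C2: T = 0xE4, S = E(K, T) = 0x88; 0xE9 ⊕ 0x88 = 0x61.
C3: T = 0xE5, S = E(K, T) = 0x89; 0x8C ⊕ 0x89 = 0x05.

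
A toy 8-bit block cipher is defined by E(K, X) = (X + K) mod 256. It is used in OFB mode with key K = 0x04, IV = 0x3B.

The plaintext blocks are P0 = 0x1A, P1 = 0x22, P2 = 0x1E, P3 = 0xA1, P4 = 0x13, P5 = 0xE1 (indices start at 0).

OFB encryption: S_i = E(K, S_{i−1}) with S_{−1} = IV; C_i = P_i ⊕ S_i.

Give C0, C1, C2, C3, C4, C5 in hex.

C0: S = E(K, 0x3B) = 0x3F; 0x1A ⊕ 0x3F = 0x25.
C1: S = E(K, 0x3F) = 0x43; 0x22 ⊕ 0x43 = 0x61.
C2: S = E(K, 0x43) = 0x47; 0x1E ⊕ 0x47 = 0x59.
C3: S = E(K, 0x47) = 0x4B; 0xA1 ⊕ 0x4B = 0xEA.
C4: S = E(K, 0x4B) = 0x4F; 0x13 ⊕ 0x4F = 0x5C.
C5: S = E(K, 0x4F) = 0x53; 0xE1 ⊕ 0x53 = 0xB2.

C0 = 0x25, C1 = 0x61, C2 = 0x59, C3 = 0xEA, C4 = 0x5C, C5 = 0xB2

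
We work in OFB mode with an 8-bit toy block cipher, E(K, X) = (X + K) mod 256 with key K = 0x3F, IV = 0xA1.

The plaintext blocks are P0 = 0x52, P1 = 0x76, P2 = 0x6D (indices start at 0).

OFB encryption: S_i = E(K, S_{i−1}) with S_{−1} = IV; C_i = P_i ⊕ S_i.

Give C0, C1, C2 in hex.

C0 = 0xB2, C1 = 0x69, C2 = 0x33

C0: S = E(K, 0xA1) = 0xE0; 0x52 ⊕ 0xE0 = 0xB2.
C1: S = E(K, 0xE0) = 0x1F; 0x76 ⊕ 0x1F = 0x69.
C2: S = E(K, 0x1F) = 0x5E; 0x6D ⊕ 0x5E = 0x33.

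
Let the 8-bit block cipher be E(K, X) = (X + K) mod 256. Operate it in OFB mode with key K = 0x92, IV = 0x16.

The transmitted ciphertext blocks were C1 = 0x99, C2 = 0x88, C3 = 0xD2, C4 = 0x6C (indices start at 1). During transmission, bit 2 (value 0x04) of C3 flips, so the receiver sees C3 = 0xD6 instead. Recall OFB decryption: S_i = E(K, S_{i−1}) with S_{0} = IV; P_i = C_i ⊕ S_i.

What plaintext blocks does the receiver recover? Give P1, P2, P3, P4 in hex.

Only C3 changed, to 0xD6. In OFB, a change in C_i flips the same bit in P_i only; the keystream is unaffected. Decrypting the received ciphertext:
P1: S = E(K, 0x16) = 0xA8; 0x99 ⊕ 0xA8 = 0x31.
P2: S = E(K, 0xA8) = 0x3A; 0x88 ⊕ 0x3A = 0xB2.
P3: S = E(K, 0x3A) = 0xCC; 0xD6 ⊕ 0xCC = 0x1A.
P4: S = E(K, 0xCC) = 0x5E; 0x6C ⊕ 0x5E = 0x32.
Blocks that differ from the original plaintext: P3.

P1 = 0x31, P2 = 0xB2, P3 = 0x1A, P4 = 0x32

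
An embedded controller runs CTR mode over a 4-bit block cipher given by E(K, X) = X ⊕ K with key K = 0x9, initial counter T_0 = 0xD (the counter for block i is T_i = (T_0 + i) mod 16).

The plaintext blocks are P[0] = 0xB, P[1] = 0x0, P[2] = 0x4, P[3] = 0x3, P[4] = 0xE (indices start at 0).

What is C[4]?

C[4] = 0x6

CTR encryption: S_i = E(K, T_i) where T_i is the counter for block i; C_i = P_i ⊕ S_i.
C[0]: T = 0xD, S = E(K, T) = 0x4; 0xB ⊕ 0x4 = 0xF.
C[1]: T = 0xE, S = E(K, T) = 0x7; 0x0 ⊕ 0x7 = 0x7.
C[2]: T = 0xF, S = E(K, T) = 0x6; 0x4 ⊕ 0x6 = 0x2.
C[3]: T = 0x0, S = E(K, T) = 0x9; 0x3 ⊕ 0x9 = 0xA.
C[4]: T = 0x1, S = E(K, T) = 0x8; 0xE ⊕ 0x8 = 0x6.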